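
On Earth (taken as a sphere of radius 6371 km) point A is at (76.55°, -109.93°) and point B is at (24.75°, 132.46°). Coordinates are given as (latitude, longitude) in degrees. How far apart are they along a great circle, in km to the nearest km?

8004 km

With latitudes φ₁ = 76.550°, φ₂ = 24.750° and longitude difference Δλ = -117.610°:
cos c = sin φ₁ sin φ₂ + cos φ₁ cos φ₂ cos Δλ = (0.9726)(0.4187) + (0.2326)(0.9081)(-0.4635) = 0.30928,
so c = arccos(0.30928) = 1.25636 rad.
Distance = R·c = 6371 × 1.2564 ≈ 8004 km.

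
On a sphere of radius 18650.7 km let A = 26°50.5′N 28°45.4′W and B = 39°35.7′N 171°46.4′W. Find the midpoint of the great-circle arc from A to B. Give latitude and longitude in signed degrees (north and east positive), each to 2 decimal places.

63.63°, -87.92°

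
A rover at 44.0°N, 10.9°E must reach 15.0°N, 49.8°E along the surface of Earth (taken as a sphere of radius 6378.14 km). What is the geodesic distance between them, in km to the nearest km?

4887 km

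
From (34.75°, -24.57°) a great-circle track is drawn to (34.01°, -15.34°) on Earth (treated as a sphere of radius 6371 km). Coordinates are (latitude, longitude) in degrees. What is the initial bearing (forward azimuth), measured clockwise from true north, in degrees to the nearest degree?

93°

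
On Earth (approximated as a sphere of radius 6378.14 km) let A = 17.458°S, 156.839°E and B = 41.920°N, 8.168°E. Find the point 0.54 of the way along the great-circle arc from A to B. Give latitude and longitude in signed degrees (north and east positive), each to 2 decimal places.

Central angle δ = 2.5094 rad. Interpolating on the sphere with fraction f = 0.54:
P = [sin((1−f)δ)·A + sin(fδ)·B] / sin δ = 1.5477·A + 1.6531·B in Cartesian coordinates,
giving P = (-0.1398, 0.7554, 0.6401), i.e. latitude 39.80°, longitude 100.49°.

39.80°, 100.49°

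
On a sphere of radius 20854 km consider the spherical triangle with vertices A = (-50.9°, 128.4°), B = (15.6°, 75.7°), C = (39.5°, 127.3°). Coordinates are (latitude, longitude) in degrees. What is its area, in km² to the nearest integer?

348798459 km²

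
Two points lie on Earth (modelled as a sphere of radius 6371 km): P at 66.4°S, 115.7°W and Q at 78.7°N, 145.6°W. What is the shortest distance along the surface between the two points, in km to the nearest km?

16252 km

With latitudes φ₁ = -66.400°, φ₂ = 78.700° and longitude difference Δλ = -29.900°:
cos c = sin φ₁ sin φ₂ + cos φ₁ cos φ₂ cos Δλ = (-0.9164)(0.9806) + (0.4003)(0.1959)(0.8669) = -0.83059,
so c = arccos(-0.83059) = 2.55097 rad.
Distance = R·c = 6371 × 2.5510 ≈ 16252 km.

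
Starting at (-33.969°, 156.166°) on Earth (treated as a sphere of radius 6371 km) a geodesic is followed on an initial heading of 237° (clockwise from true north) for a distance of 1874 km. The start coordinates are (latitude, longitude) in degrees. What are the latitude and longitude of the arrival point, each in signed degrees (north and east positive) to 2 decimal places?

Angular distance δ = d/R = 1874/6371 = 0.29415 rad; initial bearing θ = 4.1364 rad.
sin φ₂ = sin φ₁ cos δ + cos φ₁ sin δ cos θ = (-0.5587)(0.9571) + (0.8293)(0.2899)(-0.5446) = -0.6657, so φ₂ = -41.74°.
Δλ = atan2(sin θ sin δ cos φ₁, cos δ − sin φ₁ sin φ₂) = atan2(-0.2017, 0.5851) = -19.017°.
λ₂ = 156.166° − 19.017° = 137.15°.

-41.74°, 137.15°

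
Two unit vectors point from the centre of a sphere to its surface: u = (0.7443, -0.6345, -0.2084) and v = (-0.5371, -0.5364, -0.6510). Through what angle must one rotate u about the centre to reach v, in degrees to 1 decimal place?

u·v = 0.0763; |u| = 1.0000, |v| = 1.0000.
cos θ = (u·v)/(|u||v|) = 0.0763, so θ = 85.6°.

85.6°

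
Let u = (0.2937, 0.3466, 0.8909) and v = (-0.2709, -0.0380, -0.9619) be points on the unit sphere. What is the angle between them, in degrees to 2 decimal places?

u·v = -0.9497; |u| = 1.0000, |v| = 1.0000.
cos θ = (u·v)/(|u||v|) = -0.9496, so θ = 161.73°.

161.73°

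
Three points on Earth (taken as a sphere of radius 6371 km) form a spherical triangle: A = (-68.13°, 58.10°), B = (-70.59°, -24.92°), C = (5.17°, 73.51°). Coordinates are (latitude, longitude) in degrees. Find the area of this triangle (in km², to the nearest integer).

8836210 km²

Side lengths (central angles): a = 1.7047, b = 1.2932, c = 0.4727 rad; semiperimeter s = 1.7353.
By l'Huilier's theorem, tan(E/4) = √[tan(s/2) tan((s−a)/2) tan((s−b)/2) tan((s−c)/2)], giving spherical excess E = 0.2177 rad.
Area = E·R² = 0.2177 × (6371)² ≈ 8836210 km².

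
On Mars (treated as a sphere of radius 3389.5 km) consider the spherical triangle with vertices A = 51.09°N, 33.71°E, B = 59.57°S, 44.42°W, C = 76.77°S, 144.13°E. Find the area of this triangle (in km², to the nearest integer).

21046726 km²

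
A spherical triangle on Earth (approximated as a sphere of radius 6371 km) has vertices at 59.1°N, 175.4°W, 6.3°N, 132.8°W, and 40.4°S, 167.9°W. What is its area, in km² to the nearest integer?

25582755 km²

Side lengths (central angles): a = 0.9906, b = 1.7400, c = 1.0816 rad; semiperimeter s = 1.9061.
By l'Huilier's theorem, tan(E/4) = √[tan(s/2) tan((s−a)/2) tan((s−b)/2) tan((s−c)/2)], giving spherical excess E = 0.6303 rad.
Area = E·R² = 0.6303 × (6371)² ≈ 25582755 km².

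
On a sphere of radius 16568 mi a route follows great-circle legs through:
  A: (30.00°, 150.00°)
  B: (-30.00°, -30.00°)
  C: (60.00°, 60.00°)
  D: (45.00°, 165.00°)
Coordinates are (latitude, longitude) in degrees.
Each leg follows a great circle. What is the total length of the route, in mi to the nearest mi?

Leg A→B: central angle 3.1416 rad, distance 52049.9 mi.
Leg B→C: central angle 2.0186 rad, distance 33444.6 mi.
Leg C→D: central angle 1.0229 rad, distance 16947.9 mi.
Total: 52049.9 + 33444.6 + 16947.9 ≈ 102442 mi.

102442 mi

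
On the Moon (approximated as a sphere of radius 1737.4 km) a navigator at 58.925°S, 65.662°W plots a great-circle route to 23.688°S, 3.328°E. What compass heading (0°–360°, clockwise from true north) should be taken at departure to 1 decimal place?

With φ₁ = -1.0284, φ₂ = -0.4134, Δλ = 1.2041 rad, the forward-azimuth formula gives
θ = atan2( sin Δλ cos φ₂ , cos φ₁ sin φ₂ − sin φ₁ cos φ₂ cos Δλ ) = atan2(0.8549, 0.0738) = 85.06°.
So the initial bearing is 85.1°.

85.1°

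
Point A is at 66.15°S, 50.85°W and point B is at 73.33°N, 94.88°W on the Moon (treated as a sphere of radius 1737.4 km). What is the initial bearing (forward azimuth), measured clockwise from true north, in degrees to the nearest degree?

341°

With φ₁ = -1.1545, φ₂ = 1.2798, Δλ = -0.7685 rad, the forward-azimuth formula gives
θ = atan2( sin Δλ cos φ₂ , cos φ₁ sin φ₂ − sin φ₁ cos φ₂ cos Δλ ) = atan2(-0.1994, 0.5760) = -19.09°.
Adding 360° brings this into [0°, 360°): 341°.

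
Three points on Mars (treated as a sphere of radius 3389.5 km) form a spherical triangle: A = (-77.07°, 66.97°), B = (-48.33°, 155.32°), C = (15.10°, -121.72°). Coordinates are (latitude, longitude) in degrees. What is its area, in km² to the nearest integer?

10384628 km²

Side lengths (central angles): a = 1.6870, b = 2.0572, c = 0.7491 rad; semiperimeter s = 2.2466.
By l'Huilier's theorem, tan(E/4) = √[tan(s/2) tan((s−a)/2) tan((s−b)/2) tan((s−c)/2)], giving spherical excess E = 0.9039 rad.
Area = E·R² = 0.9039 × (3389.5)² ≈ 10384628 km².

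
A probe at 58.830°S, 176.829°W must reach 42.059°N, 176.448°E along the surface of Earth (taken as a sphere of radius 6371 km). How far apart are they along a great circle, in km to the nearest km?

11235 km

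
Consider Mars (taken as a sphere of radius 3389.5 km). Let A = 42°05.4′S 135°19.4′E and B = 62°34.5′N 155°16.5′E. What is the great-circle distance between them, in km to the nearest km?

6264 km

In radians: φ₁ = -0.7346, φ₂ = 1.0921, Δλ = 19.952° = 0.3482 rad.
cos c = sin φ₁ sin φ₂ + cos φ₁ cos φ₂ cos Δλ = (-0.6703)(0.8876) + (0.7421)(0.4606)(0.9400) = -0.27368,
so c = arccos(-0.27368) = 1.84801 rad.
Distance = R·c = 3389.5 × 1.8480 ≈ 6264 km.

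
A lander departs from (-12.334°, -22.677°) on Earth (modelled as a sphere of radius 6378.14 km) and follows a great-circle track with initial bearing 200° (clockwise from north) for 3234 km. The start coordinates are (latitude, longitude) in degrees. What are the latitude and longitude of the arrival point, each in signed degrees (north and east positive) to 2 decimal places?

Angular distance δ = d/R = 3234/6378.14 = 0.50704 rad; initial bearing θ = 3.4907 rad.
sin φ₂ = sin φ₁ cos δ + cos φ₁ sin δ cos θ = (-0.2136)(0.8742) + (0.9769)(0.4856)(-0.9397) = -0.6325, so φ₂ = -39.24°.
Δλ = atan2(sin θ sin δ cos φ₁, cos δ − sin φ₁ sin φ₂) = atan2(-0.1623, 0.7391) = -12.382°.
λ₂ = -22.677° − 12.382° = -35.06°.

-39.24°, -35.06°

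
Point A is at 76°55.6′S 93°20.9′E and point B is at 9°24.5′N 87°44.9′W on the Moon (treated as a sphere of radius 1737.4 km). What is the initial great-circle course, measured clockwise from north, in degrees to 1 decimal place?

With φ₁ = -1.3426, φ₂ = 0.1642, Δλ = 3.1225 rad, the forward-azimuth formula gives
θ = atan2( sin Δλ cos φ₂ , cos φ₁ sin φ₂ − sin φ₁ cos φ₂ cos Δλ ) = atan2(0.0189, -0.9238) = 178.83°.
So the initial bearing is 178.8°.

178.8°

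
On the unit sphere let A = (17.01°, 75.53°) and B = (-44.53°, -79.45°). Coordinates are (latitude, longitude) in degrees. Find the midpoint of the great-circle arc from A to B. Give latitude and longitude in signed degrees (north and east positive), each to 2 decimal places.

-43.37°, 31.35°

Central angle δ = 2.5373 rad. Interpolating on the sphere with fraction f = 0.5:
P = [sin((1−f)δ)·A + sin(fδ)·B] / sin δ = 1.6802·A + 1.6802·B in Cartesian coordinates,
giving P = (0.6208, 0.3782, -0.6868), i.e. latitude -43.37°, longitude 31.35°.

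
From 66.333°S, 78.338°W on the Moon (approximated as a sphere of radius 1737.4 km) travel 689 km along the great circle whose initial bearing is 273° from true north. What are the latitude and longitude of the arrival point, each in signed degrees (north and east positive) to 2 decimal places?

Angular distance δ = d/R = 689/1737.4 = 0.39657 rad; initial bearing θ = 4.7647 rad.
sin φ₂ = sin φ₁ cos δ + cos φ₁ sin δ cos θ = (-0.9159)(0.9224) + (0.4014)(0.3863)(0.0523) = -0.8367, so φ₂ = -56.79°.
Δλ = atan2(sin θ sin δ cos φ₁, cos δ − sin φ₁ sin φ₂) = atan2(-0.1548, 0.1561) = -44.774°.
λ₂ = -78.338° − 44.774° = -123.11°.

-56.79°, -123.11°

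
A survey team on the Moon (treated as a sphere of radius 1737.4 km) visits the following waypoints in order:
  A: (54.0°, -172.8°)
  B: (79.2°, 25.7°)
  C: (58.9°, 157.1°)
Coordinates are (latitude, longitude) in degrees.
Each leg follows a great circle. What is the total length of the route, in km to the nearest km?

2588 km

Leg A→B: central angle 0.8090 rad, distance 1405.5 km.
Leg B→C: central angle 0.6808 rad, distance 1182.8 km.
Total: 1405.5 + 1182.8 ≈ 2588 km.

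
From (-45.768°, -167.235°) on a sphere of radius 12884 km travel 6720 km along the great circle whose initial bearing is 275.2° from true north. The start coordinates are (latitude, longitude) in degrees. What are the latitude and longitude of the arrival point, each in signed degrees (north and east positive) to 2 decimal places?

-36.14°, 154.86°

Angular distance δ = d/R = 6720/12884 = 0.52158 rad; initial bearing θ = 4.8031 rad.
sin φ₂ = sin φ₁ cos δ + cos φ₁ sin δ cos θ = (-0.7165)(0.8670) + (0.6976)(0.4982)(0.0906) = -0.5897, so φ₂ = -36.14°.
Δλ = atan2(sin θ sin δ cos φ₁, cos δ − sin φ₁ sin φ₂) = atan2(-0.3461, 0.4445) = -37.910°.
λ₂ = -167.235° − 37.910° = -205.14° → 154.86° after wrapping to (−180°, 180°].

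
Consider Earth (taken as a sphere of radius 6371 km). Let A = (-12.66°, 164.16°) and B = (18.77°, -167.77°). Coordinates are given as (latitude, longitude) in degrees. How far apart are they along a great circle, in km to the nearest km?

With latitudes φ₁ = -12.660°, φ₂ = 18.770° and longitude difference Δλ = 28.070°:
cos c = sin φ₁ sin φ₂ + cos φ₁ cos φ₂ cos Δλ = (-0.2192)(0.3218) + (0.9757)(0.9468)(0.8824) = 0.74461,
so c = arccos(0.74461) = 0.73084 rad.
Distance = R·c = 6371 × 0.7308 ≈ 4656 km.

4656 km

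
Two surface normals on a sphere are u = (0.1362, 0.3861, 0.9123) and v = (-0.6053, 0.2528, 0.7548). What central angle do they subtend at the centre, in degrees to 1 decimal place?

45.3°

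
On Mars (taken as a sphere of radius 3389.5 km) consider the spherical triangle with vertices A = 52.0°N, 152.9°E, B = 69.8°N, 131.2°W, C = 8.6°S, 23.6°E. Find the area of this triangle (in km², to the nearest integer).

Side lengths (central angles): a = 2.0367, b = 2.0983, c = 0.6578 rad; semiperimeter s = 2.3964.
By l'Huilier's theorem, tan(E/4) = √[tan(s/2) tan((s−a)/2) tan((s−b)/2) tan((s−c)/2)], giving spherical excess E = 1.1200 rad.
Area = E·R² = 1.1200 × (3389.5)² ≈ 12867503 km².

12867503 km²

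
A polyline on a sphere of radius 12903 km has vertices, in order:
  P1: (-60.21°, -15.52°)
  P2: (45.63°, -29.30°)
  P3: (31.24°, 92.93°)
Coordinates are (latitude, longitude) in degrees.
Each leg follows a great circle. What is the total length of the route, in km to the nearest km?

Leg P1→P2: central angle 1.8577 rad, distance 23969.5 km.
Leg P2→P3: central angle 1.5189 rad, distance 19598.5 km.
Total: 23969.5 + 19598.5 ≈ 43568 km.

43568 km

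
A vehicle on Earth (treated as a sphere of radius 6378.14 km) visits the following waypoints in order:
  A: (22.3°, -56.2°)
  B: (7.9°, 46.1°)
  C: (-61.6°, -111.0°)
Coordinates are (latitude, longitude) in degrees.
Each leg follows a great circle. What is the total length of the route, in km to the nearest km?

24705 km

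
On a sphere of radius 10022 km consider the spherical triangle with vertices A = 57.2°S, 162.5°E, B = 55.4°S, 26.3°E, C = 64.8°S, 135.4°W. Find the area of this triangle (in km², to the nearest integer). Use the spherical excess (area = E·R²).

Side lengths (central angles): a = 1.0295, b = 0.5186, c = 1.0816 rad; semiperimeter s = 1.3149.
By l'Huilier's theorem, tan(E/4) = √[tan(s/2) tan((s−a)/2) tan((s−b)/2) tan((s−c)/2)], giving spherical excess E = 0.2952 rad.
Area = E·R² = 0.2952 × (10022)² ≈ 29647480 km².

29647480 km²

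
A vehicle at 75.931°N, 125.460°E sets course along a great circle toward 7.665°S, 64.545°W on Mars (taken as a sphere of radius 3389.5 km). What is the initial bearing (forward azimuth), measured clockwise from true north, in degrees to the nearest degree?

Δλ = 169.995° = 2.9670 rad.
y = sin Δλ · cos φ₂ = (0.1737)(0.9911) = 0.1722
x = cos φ₁ sin φ₂ − sin φ₁ cos φ₂ cos Δλ = (0.2431)(-0.1334) − (0.9700)(0.9911)(-0.9848) = 0.9143
θ = atan2(y, x) = 10.67°, so the bearing is 11°.

11°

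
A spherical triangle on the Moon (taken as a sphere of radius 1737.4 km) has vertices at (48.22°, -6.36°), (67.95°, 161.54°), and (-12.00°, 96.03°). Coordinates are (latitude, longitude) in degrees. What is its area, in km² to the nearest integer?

Side lengths (central angles): a = 1.6113, b = 1.8701, c = 1.1078 rad; semiperimeter s = 2.2946.
By l'Huilier's theorem, tan(E/4) = √[tan(s/2) tan((s−a)/2) tan((s−b)/2) tan((s−c)/2)], giving spherical excess E = 1.3060 rad.
Area = E·R² = 1.3060 × (1737.4)² ≈ 3942363 km².

3942363 km²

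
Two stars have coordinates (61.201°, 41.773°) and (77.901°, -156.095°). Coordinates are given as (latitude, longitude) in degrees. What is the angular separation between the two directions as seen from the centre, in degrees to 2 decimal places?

With latitudes φ₁ = 61.201°, φ₂ = 77.901° and longitude difference Δλ = 162.132°:
cos c = sin φ₁ sin φ₂ + cos φ₁ cos φ₂ cos Δλ = (0.8763)(0.9778) + (0.4817)(0.2096)(-0.9518) = 0.76075,
so c = arccos(0.76075) = 0.70633 rad.
So the angular separation is 40.47°.

40.47°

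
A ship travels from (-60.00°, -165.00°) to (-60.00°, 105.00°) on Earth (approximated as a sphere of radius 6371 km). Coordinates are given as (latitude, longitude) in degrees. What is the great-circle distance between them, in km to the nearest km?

With latitudes φ₁ = -60.000°, φ₂ = -60.000° and longitude difference Δλ = -90.000°:
cos c = sin φ₁ sin φ₂ + cos φ₁ cos φ₂ cos Δλ = (-0.8660)(-0.8660) + (0.5000)(0.5000)(0.0000) = 0.75000,
so c = arccos(0.75000) = 0.72273 rad.
Distance = R·c = 6371 × 0.7227 ≈ 4605 km.

4605 km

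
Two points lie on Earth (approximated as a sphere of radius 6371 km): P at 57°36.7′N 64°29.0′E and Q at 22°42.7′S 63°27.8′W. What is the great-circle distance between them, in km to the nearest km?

14349 km

In radians: φ₁ = 1.0055, φ₂ = -0.3964, Δλ = -127.947° = -2.2331 rad.
cos c = sin φ₁ sin φ₂ + cos φ₁ cos φ₂ cos Δλ = (0.8444)(-0.3861) + (0.5357)(0.9225)(-0.6149) = -0.62988,
so c = arccos(-0.62988) = 2.25220 rad.
Distance = R·c = 6371 × 2.2522 ≈ 14349 km.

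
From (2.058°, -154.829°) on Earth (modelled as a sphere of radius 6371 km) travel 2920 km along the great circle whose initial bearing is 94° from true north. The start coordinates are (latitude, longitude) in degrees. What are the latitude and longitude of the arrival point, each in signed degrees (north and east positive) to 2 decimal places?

Angular distance δ = d/R = 2920/6371 = 0.45833 rad; initial bearing θ = 1.6406 rad.
sin φ₂ = sin φ₁ cos δ + cos φ₁ sin δ cos θ = (0.0359)(0.8968) + (0.9994)(0.4424)(-0.0698) = 0.0014, so φ₂ = 0.08°.
Δλ = atan2(sin θ sin δ cos φ₁, cos δ − sin φ₁ sin φ₂) = atan2(0.4411, 0.8967) = 26.191°.
λ₂ = -154.829° + 26.191° = -128.64°.

0.08°, -128.64°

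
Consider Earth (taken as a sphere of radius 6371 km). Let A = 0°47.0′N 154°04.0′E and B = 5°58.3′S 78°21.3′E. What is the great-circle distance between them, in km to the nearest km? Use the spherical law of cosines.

With latitudes φ₁ = 0.783°, φ₂ = -5.972° and longitude difference Δλ = -75.712°:
cos c = sin φ₁ sin φ₂ + cos φ₁ cos φ₂ cos Δλ = (0.0137)(-0.1040) + (0.9999)(0.9946)(0.2468) = 0.24402,
so c = arccos(0.24402) = 1.32429 rad.
Distance = R·c = 6371 × 1.3243 ≈ 8437 km.

8437 km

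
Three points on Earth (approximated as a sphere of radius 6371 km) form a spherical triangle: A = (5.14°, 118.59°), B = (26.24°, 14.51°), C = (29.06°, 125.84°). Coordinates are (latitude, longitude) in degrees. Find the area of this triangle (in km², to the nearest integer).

Side lengths (central angles): a = 1.6413, b = 0.4343, c = 1.7495 rad; semiperimeter s = 1.9125.
By l'Huilier's theorem, tan(E/4) = √[tan(s/2) tan((s−a)/2) tan((s−b)/2) tan((s−c)/2)], giving spherical excess E = 0.4778 rad.
Area = E·R² = 0.4778 × (6371)² ≈ 19392677 km².

19392677 km²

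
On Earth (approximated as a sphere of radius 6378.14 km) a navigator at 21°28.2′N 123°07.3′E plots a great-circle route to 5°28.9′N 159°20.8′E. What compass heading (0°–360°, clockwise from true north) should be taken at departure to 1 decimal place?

109.2°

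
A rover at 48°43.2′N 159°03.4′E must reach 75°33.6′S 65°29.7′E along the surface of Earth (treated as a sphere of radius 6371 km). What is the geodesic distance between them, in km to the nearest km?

In radians: φ₁ = 0.8503, φ₂ = -1.3188, Δλ = -93.562° = -1.6330 rad.
cos c = sin φ₁ sin φ₂ + cos φ₁ cos φ₂ cos Δλ = (0.7515)(-0.9684) + (0.6597)(0.2494)(-0.0621) = -0.73797,
so c = arccos(-0.73797) = 2.40086 rad.
Distance = R·c = 6371 × 2.4009 ≈ 15296 km.

15296 km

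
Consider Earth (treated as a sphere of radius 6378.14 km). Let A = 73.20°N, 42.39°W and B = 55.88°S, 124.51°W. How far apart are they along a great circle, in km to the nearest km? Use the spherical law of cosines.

15627 km

With latitudes φ₁ = 73.200°, φ₂ = -55.880° and longitude difference Δλ = -82.120°:
cos c = sin φ₁ sin φ₂ + cos φ₁ cos φ₂ cos Δλ = (0.9573)(-0.8279) + (0.2890)(0.5609)(0.1371) = -0.77030,
so c = arccos(-0.77030) = 2.45011 rad.
Distance = R·c = 6378.14 × 2.4501 ≈ 15627 km.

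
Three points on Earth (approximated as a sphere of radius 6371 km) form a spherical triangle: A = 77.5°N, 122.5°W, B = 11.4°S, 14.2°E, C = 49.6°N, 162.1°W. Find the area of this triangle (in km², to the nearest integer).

5980067 km²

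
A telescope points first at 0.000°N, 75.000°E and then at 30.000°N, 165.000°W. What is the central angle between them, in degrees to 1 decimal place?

115.7°

With latitudes φ₁ = 0.000°, φ₂ = 30.000° and longitude difference Δλ = 120.000°:
Haversine: a = sin²(Δφ/2) + cos φ₁ cos φ₂ sin²(Δλ/2) = 0.0670 + (1.0000)(0.8660)(0.7500) = 0.71651.
Central angle c = 2·arcsin(√a) = 2.01863 rad.
So the angular separation is 115.7°.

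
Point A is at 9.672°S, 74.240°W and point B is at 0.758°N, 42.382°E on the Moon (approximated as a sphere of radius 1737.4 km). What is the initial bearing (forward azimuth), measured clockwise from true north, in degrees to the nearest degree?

Δλ = 116.622° = 2.0354 rad.
y = sin Δλ · cos φ₂ = (0.8940)(0.9999) = 0.8939
x = cos φ₁ sin φ₂ − sin φ₁ cos φ₂ cos Δλ = (0.9858)(0.0132) − (-0.1680)(0.9999)(-0.4481) = -0.0622
θ = atan2(y, x) = 93.98°, so the bearing is 94°.

94°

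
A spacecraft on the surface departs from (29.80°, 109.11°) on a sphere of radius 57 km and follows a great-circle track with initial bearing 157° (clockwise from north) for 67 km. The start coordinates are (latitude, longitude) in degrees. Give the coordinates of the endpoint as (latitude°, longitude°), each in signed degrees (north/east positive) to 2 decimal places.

Angular distance δ = d/R = 67/57 = 1.17544 rad; initial bearing θ = 2.7402 rad.
sin φ₂ = sin φ₁ cos δ + cos φ₁ sin δ cos θ = (0.4970)(0.3851) + (0.8678)(0.9229)(-0.9205) = -0.5458, so φ₂ = -33.08°.
Δλ = atan2(sin θ sin δ cos φ₁, cos δ − sin φ₁ sin φ₂) = atan2(0.3129, 0.6564) = 25.488°.
λ₂ = 109.110° + 25.488° = 134.60°.

-33.08°, 134.60°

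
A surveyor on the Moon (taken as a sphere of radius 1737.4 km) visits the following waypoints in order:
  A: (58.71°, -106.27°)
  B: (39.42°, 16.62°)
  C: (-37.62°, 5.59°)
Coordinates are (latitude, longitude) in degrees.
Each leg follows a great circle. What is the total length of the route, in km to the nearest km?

4511 km

Leg A→B: central angle 1.2400 rad, distance 2154.4 km.
Leg B→C: central angle 1.3562 rad, distance 2356.2 km.
Total: 2154.4 + 2356.2 ≈ 4511 km.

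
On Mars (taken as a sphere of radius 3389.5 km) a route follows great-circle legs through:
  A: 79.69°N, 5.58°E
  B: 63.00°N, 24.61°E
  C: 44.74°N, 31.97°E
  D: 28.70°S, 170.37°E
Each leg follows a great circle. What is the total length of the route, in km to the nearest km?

Leg A→B: central angle 0.3064 rad, distance 1038.5 km.
Leg B→C: central angle 0.3271 rad, distance 1108.6 km.
Leg C→D: central angle 2.5047 rad, distance 8489.6 km.
Total: 1038.5 + 1108.6 + 8489.6 ≈ 10637 km.

10637 km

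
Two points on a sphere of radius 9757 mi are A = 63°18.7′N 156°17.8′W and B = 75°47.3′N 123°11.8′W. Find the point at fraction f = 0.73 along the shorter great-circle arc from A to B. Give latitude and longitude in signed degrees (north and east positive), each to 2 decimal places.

73.07°, -136.52°

The central angle between A and B is δ = 0.2891 rad.
With f = 0.73, the slerp weights are sin((1−f)δ)/sin δ = 0.2735 and sin(fδ)/sin δ = 0.7348.
Weighted sum of the unit vectors: (0.2735)·(-0.4112,-0.1806,0.8935) + (0.7348)·(-0.1344,-0.2054,0.9694) = (-0.2113, -0.2003, 0.9567).
Converting back: φ = atan2(z, √(x²+y²)) = 73.07°, λ = atan2(y, x) = -136.52°.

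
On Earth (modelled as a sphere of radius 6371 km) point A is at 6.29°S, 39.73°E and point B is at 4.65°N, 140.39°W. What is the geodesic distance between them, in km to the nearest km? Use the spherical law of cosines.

With latitudes φ₁ = -6.290°, φ₂ = 4.650° and longitude difference Δλ = 179.880°:
cos c = sin φ₁ sin φ₂ + cos φ₁ cos φ₂ cos Δλ = (-0.1096)(0.0811) + (0.9940)(0.9967)(-1.0000) = -0.99959,
so c = arccos(-0.99959) = 3.11289 rad.
Distance = R·c = 6371 × 3.1129 ≈ 19832 km.

19832 km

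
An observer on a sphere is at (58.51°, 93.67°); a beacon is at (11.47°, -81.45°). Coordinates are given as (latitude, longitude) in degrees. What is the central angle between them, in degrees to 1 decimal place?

109.9°

In radians: φ₁ = 1.0212, φ₂ = 0.2002, Δλ = -175.120° = -3.0564 rad.
Haversine: a = sin²(Δφ/2) + cos φ₁ cos φ₂ sin²(Δλ/2) = 0.1593 + (0.5223)(0.9800)(0.9982) = 0.67025.
Central angle c = 2·arcsin(√a) = 1.91824 rad.
So the angular separation is 109.9°.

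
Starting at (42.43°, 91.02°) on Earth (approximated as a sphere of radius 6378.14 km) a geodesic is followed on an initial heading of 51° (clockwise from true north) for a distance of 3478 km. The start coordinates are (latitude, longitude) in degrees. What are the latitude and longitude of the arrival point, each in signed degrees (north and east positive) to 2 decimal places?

54.86°, 135.47°

Angular distance δ = d/R = 3478/6378.14 = 0.54530 rad; initial bearing θ = 0.8901 rad.
sin φ₂ = sin φ₁ cos δ + cos φ₁ sin δ cos θ = (0.6747)(0.8550) + (0.7381)(0.5187)(0.6293) = 0.8178, so φ₂ = 54.86°.
Δλ = atan2(sin θ sin δ cos φ₁, cos δ − sin φ₁ sin φ₂) = atan2(0.2975, 0.3032) = 44.455°.
λ₂ = 91.020° + 44.455° = 135.47°.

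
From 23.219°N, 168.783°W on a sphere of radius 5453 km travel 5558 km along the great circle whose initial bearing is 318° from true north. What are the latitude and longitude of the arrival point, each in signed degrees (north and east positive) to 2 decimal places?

52.02°, 123.37°

Angular distance δ = d/R = 5558/5453 = 1.01926 rad; initial bearing θ = 5.5501 rad.
sin φ₂ = sin φ₁ cos δ + cos φ₁ sin δ cos θ = (0.3942)(0.5240) + (0.9190)(0.8517)(0.7431) = 0.7883, so φ₂ = 52.02°.
Δλ = atan2(sin θ sin δ cos φ₁, cos δ − sin φ₁ sin φ₂) = atan2(-0.5238, 0.2132) = -67.848°.
λ₂ = -168.783° − 67.848° = -236.63° → 123.37° after wrapping to (−180°, 180°].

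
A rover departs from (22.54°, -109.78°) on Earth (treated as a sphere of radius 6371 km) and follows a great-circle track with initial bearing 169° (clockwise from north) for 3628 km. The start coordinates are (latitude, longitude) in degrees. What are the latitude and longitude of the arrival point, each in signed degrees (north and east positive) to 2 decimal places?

Angular distance δ = d/R = 3628/6371 = 0.56946 rad; initial bearing θ = 2.9496 rad.
sin φ₂ = sin φ₁ cos δ + cos φ₁ sin δ cos θ = (0.3833)(0.8422) + (0.9236)(0.5392)(-0.9816) = -0.1660, so φ₂ = -9.56°.
Δλ = atan2(sin θ sin δ cos φ₁, cos δ − sin φ₁ sin φ₂) = atan2(0.0950, 0.9058) = 5.988°.
λ₂ = -109.780° + 5.988° = -103.79°.

-9.56°, -103.79°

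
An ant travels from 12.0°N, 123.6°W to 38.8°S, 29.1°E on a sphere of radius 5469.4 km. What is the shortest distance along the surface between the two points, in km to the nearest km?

Let φ₁ = 0.2094 rad, φ₂ = -0.6772 rad, and Δλ = 2.6651 rad.
cos c = sin φ₁ sin φ₂ + cos φ₁ cos φ₂ cos Δλ = (0.2079)(-0.6266) + (0.9781)(0.7793)(-0.8886) = -0.80768,
so c = arccos(-0.80768) = 2.51100 rad.
Distance = R·c = 5469.4 × 2.5110 ≈ 13734 km.

13734 km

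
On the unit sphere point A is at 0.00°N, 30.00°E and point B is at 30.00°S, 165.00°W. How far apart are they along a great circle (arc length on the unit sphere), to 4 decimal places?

2.5617

With latitudes φ₁ = 0.000°, φ₂ = -30.000° and longitude difference Δλ = 165.000°:
cos c = sin φ₁ sin φ₂ + cos φ₁ cos φ₂ cos Δλ = (0.0000)(-0.5000) + (1.0000)(0.8660)(-0.9659) = -0.83652,
so c = arccos(-0.83652) = 2.56169 rad.
On the unit sphere the arc length equals the central angle: 2.5617.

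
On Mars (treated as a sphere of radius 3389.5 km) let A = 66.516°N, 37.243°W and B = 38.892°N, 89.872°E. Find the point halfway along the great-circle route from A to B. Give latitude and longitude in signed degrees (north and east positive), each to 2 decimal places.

67.98°, 59.30°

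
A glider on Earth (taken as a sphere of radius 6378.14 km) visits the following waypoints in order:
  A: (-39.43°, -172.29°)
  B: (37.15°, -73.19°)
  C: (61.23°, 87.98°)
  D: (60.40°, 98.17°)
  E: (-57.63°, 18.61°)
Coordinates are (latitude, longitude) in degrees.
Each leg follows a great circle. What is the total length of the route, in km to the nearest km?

37577 km

Leg A→B: central angle 2.0725 rad, distance 13218.8 km.
Leg B→C: central angle 1.4038 rad, distance 8953.3 km.
Leg C→D: central angle 0.0878 rad, distance 560.2 km.
Leg D→E: central angle 2.3274 rad, distance 14844.5 km.
Total: 13218.8 + 8953.3 + 560.2 + 14844.5 ≈ 37577 km.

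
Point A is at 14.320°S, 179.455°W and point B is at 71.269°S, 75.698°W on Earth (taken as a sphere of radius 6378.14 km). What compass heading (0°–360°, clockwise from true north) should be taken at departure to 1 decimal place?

161.6°

With φ₁ = -0.2499, φ₂ = -1.2439, Δλ = 1.8109 rad, the forward-azimuth formula gives
θ = atan2( sin Δλ cos φ₂ , cos φ₁ sin φ₂ − sin φ₁ cos φ₂ cos Δλ ) = atan2(0.3119, -0.9365) = 161.58°.
So the initial bearing is 161.6°.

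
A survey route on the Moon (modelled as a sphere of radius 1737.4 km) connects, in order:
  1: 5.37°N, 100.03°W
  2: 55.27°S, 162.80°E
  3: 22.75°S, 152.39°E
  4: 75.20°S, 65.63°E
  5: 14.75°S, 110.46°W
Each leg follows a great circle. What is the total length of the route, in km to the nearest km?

8768 km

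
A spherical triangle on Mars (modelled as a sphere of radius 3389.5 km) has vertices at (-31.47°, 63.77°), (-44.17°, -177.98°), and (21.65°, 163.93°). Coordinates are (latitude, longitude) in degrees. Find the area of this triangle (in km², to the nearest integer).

Side lengths (central angles): a = 1.1846, b = 1.9097, c = 1.4965 rad; semiperimeter s = 2.2954.
By l'Huilier's theorem, tan(E/4) = √[tan(s/2) tan((s−a)/2) tan((s−b)/2) tan((s−c)/2)], giving spherical excess E = 1.3004 rad.
Area = E·R² = 1.3004 × (3389.5)² ≈ 14940400 km².

14940400 km²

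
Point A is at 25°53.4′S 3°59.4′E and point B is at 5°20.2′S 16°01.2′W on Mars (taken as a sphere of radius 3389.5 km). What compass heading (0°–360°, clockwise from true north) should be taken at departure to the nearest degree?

314°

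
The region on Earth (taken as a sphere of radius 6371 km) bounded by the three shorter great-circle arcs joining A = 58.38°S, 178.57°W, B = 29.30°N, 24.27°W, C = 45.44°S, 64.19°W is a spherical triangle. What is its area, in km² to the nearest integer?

Side lengths (central angles): a = 1.4499, b = 1.0985, c = 2.5476 rad; semiperimeter s = 2.5480.
By l'Huilier's theorem, tan(E/4) = √[tan(s/2) tan((s−a)/2) tan((s−b)/2) tan((s−c)/2)], giving spherical excess E = 0.0780 rad.
Area = E·R² = 0.0780 × (6371)² ≈ 3164156 km².

3164156 km²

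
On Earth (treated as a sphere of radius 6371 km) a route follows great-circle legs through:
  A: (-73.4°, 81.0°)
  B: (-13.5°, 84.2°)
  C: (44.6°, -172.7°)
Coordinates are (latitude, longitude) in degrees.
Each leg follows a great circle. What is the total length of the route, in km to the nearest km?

18752 km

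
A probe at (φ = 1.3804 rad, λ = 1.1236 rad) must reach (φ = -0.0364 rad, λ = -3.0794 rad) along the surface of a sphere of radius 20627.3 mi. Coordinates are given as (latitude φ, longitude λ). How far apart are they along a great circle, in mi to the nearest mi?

With latitudes φ₁ = 79.091°, φ₂ = -2.086° and longitude difference Δλ = 119.186°:
cos c = sin φ₁ sin φ₂ + cos φ₁ cos φ₂ cos Δλ = (0.9819)(-0.0364) + (0.1892)(0.9993)(-0.4876) = -0.12796,
so c = arccos(-0.12796) = 1.69911 rad.
Distance = R·c = 20627.3 × 1.6991 ≈ 35048 mi.

35048 mi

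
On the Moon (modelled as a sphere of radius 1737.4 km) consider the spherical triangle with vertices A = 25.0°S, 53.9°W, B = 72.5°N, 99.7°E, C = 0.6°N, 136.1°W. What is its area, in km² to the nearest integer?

7107620 km²

Side lengths (central angles): a = 1.7305, b = 1.4519, c = 2.2747 rad; semiperimeter s = 2.7286.
By l'Huilier's theorem, tan(E/4) = √[tan(s/2) tan((s−a)/2) tan((s−b)/2) tan((s−c)/2)], giving spherical excess E = 2.3546 rad.
Area = E·R² = 2.3546 × (1737.4)² ≈ 7107620 km².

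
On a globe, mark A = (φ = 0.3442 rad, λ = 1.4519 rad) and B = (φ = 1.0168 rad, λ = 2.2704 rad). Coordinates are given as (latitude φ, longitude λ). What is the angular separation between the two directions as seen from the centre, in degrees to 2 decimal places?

51.29°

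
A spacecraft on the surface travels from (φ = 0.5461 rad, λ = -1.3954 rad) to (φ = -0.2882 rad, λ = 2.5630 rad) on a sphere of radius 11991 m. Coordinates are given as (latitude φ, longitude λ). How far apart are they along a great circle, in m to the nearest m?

In radians: φ₁ = 0.5461, φ₂ = -0.2882, Δλ = -133.200° = -2.3248 rad.
cos c = sin φ₁ sin φ₂ + cos φ₁ cos φ₂ cos Δλ = (0.5194)(-0.2842) + (0.8546)(0.9588)(-0.6846) = -0.70848,
so c = arccos(-0.70848) = 2.35813 rad.
Distance = R·c = 11991 × 2.3581 ≈ 28276 m.

28276 m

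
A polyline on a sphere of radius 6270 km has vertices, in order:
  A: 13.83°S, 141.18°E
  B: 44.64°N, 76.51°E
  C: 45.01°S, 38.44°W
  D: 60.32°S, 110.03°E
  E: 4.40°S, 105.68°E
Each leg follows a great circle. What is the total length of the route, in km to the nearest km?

Leg A→B: central angle 1.4428 rad, distance 9046.5 km.
Leg B→C: central angle 2.3591 rad, distance 14791.3 km.
Leg C→D: central angle 1.2492 rad, distance 7832.6 km.
Leg D→E: central angle 0.9777 rad, distance 6130.2 km.
Total: 9046.5 + 14791.3 + 7832.6 + 6130.2 ≈ 37801 km.

37801 km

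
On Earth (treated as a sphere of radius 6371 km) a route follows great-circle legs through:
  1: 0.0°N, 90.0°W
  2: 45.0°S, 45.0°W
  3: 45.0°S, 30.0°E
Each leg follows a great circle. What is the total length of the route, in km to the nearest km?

12342 km

Leg 1→2: central angle 1.0472 rad, distance 6671.7 km.
Leg 2→3: central angle 0.8900 rad, distance 5670.2 km.
Total: 6671.7 + 5670.2 ≈ 12342 km.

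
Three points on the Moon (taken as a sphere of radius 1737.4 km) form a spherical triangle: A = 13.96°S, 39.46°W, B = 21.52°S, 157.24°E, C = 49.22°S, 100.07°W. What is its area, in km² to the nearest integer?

1034588 km²

Side lengths (central angles): a = 1.4260, b = 1.0544, c = 2.4595 rad; semiperimeter s = 2.4699.
By l'Huilier's theorem, tan(E/4) = √[tan(s/2) tan((s−a)/2) tan((s−b)/2) tan((s−c)/2)], giving spherical excess E = 0.3427 rad.
Area = E·R² = 0.3427 × (1737.4)² ≈ 1034588 km².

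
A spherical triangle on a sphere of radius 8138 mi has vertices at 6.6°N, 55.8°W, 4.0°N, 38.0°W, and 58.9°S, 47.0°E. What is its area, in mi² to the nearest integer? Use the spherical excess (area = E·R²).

Side lengths (central angles): a = 1.5856, b = 1.7845, c = 0.3126 rad; semiperimeter s = 1.8414.
By l'Huilier's theorem, tan(E/4) = √[tan(s/2) tan((s−a)/2) tan((s−b)/2) tan((s−c)/2)], giving spherical excess E = 0.2712 rad.
Area = E·R² = 0.2712 × (8138)² ≈ 17960107 mi².

17960107 mi²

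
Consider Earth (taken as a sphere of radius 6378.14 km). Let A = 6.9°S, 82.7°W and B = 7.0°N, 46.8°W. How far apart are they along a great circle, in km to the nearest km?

4276 km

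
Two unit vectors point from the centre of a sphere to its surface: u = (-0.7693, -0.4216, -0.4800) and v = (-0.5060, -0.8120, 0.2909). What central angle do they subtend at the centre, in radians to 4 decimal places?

0.9373 rad

u·v = 0.5920; |u| = 1.0000, |v| = 1.0000.
cos θ = (u·v)/(|u||v|) = 0.5920, so θ = 0.9373 rad.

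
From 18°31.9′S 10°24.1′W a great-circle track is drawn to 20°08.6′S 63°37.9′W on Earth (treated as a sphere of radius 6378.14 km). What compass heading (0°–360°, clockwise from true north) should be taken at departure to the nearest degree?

Δλ = -53.230° = -0.9290 rad.
y = sin Δλ · cos φ₂ = (-0.8010)(0.9388) = -0.7520
x = cos φ₁ sin φ₂ − sin φ₁ cos φ₂ cos Δλ = (0.9481)(-0.3444) − (-0.3178)(0.9388)(0.5986) = -0.1479
θ = atan2(y, x) = -101.13°; adding 360° gives 259°.

259°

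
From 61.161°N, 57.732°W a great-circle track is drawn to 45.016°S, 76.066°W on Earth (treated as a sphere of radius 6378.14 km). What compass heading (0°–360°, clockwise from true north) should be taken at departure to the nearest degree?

193°

Δλ = -18.334° = -0.3200 rad.
y = sin Δλ · cos φ₂ = (-0.3146)(0.7069) = -0.2224
x = cos φ₁ sin φ₂ − sin φ₁ cos φ₂ cos Δλ = (0.4824)(-0.7073) − (0.8760)(0.7069)(0.9492) = -0.9290
θ = atan2(y, x) = -166.54°; adding 360° gives 193°.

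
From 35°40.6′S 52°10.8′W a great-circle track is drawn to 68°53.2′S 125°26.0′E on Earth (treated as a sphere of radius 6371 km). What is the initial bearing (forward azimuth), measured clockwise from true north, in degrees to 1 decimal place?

Δλ = 177.613° = 3.0999 rad.
y = sin Δλ · cos φ₂ = (0.0416)(0.3602) = 0.0150
x = cos φ₁ sin φ₂ − sin φ₁ cos φ₂ cos Δλ = (0.8123)(-0.9329) − (-0.5832)(0.3602)(-0.9991) = -0.9677
θ = atan2(y, x) = 179.11°, so the bearing is 179.1°.

179.1°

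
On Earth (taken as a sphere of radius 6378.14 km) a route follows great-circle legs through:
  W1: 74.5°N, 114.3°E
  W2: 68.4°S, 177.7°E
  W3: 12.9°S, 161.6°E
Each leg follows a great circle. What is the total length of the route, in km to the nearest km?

Leg W1→W2: central angle 2.5904 rad, distance 16522.1 km.
Leg W2→W3: central angle 0.9856 rad, distance 6286.5 km.
Total: 16522.1 + 6286.5 ≈ 22809 km.

22809 km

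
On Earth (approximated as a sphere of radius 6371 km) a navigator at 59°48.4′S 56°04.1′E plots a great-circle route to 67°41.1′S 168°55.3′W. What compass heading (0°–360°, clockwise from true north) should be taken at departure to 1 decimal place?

158.9°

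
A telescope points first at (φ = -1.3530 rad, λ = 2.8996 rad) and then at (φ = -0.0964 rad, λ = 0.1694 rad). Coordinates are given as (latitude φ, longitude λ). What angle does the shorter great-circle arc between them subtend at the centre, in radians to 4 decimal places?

In radians: φ₁ = -1.3530, φ₂ = -0.0964, Δλ = -156.429° = -2.7302 rad.
Haversine: a = sin²(Δφ/2) + cos φ₁ cos φ₂ sin²(Δλ/2) = 0.3455 + (0.2161)(0.9954)(0.9583) = 0.55158.
Central angle c = 2·arcsin(√a) = 1.67413 rad.
So the angular separation is 1.6741 rad.

1.6741 rad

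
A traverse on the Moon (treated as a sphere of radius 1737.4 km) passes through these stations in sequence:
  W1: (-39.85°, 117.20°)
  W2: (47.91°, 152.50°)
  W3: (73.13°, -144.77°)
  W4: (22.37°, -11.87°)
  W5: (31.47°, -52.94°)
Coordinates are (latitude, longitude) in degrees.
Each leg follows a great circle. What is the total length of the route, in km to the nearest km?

Leg W1→W2: central angle 1.6264 rad, distance 2825.6 km.
Leg W2→W3: central angle 0.6447 rad, distance 1120.1 km.
Leg W3→W4: central angle 1.3883 rad, distance 2412.0 km.
Leg W4→W5: central angle 0.6546 rad, distance 1137.2 km.
Total: 2825.6 + 1120.1 + 2412.0 + 1137.2 ≈ 7495 km.

7495 km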